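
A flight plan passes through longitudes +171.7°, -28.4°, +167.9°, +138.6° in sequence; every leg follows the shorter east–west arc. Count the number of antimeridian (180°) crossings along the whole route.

Leg 1: +171.7° → -28.4°, shortest Δλ = 159.9° (east) — crosses 180°.
Leg 2: -28.4° → +167.9°, shortest Δλ = -163.7° (west) — crosses 180°.
Leg 3: +167.9° → +138.6°, shortest Δλ = -29.3° (west) — does not cross 180°.
Total crossings: 2.

2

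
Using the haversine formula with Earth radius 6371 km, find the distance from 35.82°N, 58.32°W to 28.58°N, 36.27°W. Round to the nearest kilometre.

Δλ = -36.27 − -58.32 = 22.05°.
Δφ = 28.58 − 35.82 = -7.24°.
a = sin²(Δφ/2) + cos φ₁ · cos φ₂ · sin²(Δλ/2) = 0.030028.
c = 2·atan2(√a, √(1−a)) = 0.34833 rad → d = 6371·c ≈ 2219.20 km.

2219 km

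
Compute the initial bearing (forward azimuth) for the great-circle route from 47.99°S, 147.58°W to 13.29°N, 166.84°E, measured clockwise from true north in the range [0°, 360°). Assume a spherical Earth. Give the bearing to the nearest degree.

Δλ = 166.84 − -147.58 = 314.42°; wrapped into (−180°, 180°]: -45.58°.
θ = atan2( sin Δλ · cos φ₂ , cos φ₁ · sin φ₂ − sin φ₁ · cos φ₂ · cos Δλ )
  = atan2(-0.69510, 0.65998) = -46.485° → normalised to [0°, 360°): 313.515°.

314°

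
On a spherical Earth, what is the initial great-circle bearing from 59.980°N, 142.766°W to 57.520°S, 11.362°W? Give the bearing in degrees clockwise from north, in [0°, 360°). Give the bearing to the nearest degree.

106°

Δλ = -11.362 − -142.766 = 131.404°.
θ = atan2( sin Δλ · cos φ₂ , cos φ₁ · sin φ₂ − sin φ₁ · cos φ₂ · cos Δλ )
  = atan2(0.40279, -0.11453) = 105.873° → normalised to [0°, 360°): 105.873°.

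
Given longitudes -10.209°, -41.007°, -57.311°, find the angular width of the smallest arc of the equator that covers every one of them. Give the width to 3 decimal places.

47.102°

Sort the longitudes: -57.311°, -41.007°, -10.209°.
Eastward gaps between consecutive values (wrapping around): 16.304°, 30.798°, 312.898°.
Largest gap = 312.898° ⇒ minimal covering band is its complement: 360° − 312.898° = 47.102°.
Band runs from -57.311° eastward to -10.209°.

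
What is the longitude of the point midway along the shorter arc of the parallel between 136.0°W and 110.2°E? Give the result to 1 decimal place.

167.1°E

Signed shortest Δλ from -136.0° to +110.2° is -113.8°.
Midpoint longitude = -136.0° + (-113.8°)/2 = -136.0° − 56.9° = -192.9°.
Normalise into (−180°, 180°]: +167.1°.
(The naïve average (-136.0 + +110.2)/2 = -12.9° is on the wrong side of the globe.)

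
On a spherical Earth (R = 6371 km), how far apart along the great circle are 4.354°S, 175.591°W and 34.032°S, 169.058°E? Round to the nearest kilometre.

Δλ = 169.058 − -175.591 = 344.649°; wrapped into (−180°, 180°]: -15.351°.
Δφ = -34.032 − -4.354 = -29.678°.
a = sin²(Δφ/2) + cos φ₁ · cos φ₂ · sin²(Δλ/2) = 0.080330.
c = 2·atan2(√a, √(1−a)) = 0.57473 rad → d = 6371·c ≈ 3661.60 km.

3662 km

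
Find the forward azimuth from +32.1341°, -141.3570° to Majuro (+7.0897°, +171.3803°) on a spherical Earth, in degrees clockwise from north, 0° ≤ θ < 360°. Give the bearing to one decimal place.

Δλ = 171.3803 − -141.3570 = 312.7373°; wrapped into (−180°, 180°]: -47.2627°.
θ = atan2( sin Δλ · cos φ₂ , cos φ₁ · sin φ₂ − sin φ₁ · cos φ₂ · cos Δλ )
  = atan2(-0.72886, -0.25369) = -109.192° → normalised to [0°, 360°): 250.808°.

250.8°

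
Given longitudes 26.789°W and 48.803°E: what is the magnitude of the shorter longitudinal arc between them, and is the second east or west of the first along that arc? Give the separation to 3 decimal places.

Raw difference: 48.803 − -26.789 = 75.592°.
Normalise into (−180°, 180°]: 75.592° stays 75.592°.
Positive ⇒ the second point lies to the east; separation 75.592°.

75.592° east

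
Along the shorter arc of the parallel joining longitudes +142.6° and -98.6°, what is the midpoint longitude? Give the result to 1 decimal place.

Signed shortest Δλ from +142.6° to -98.6° is +118.8°.
Midpoint longitude = +142.6° + (+118.8°)/2 = +142.6° + 59.4° = +202.0°.
Normalise into (−180°, 180°]: -158.0°.
(The naïve average (+142.6 + -98.6)/2 = 22.0° is on the wrong side of the globe.)

-158.0°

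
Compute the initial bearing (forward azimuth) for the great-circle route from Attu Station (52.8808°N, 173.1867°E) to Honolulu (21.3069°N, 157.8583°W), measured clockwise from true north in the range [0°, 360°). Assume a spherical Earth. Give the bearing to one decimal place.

Δλ = -157.8583 − 173.1867 = -331.0450°; wrapped into (−180°, 180°]: 28.9550°.
θ = atan2( sin Δλ · cos φ₂ , cos φ₁ · sin φ₂ − sin φ₁ · cos φ₂ · cos Δλ )
  = atan2(0.45103, -0.43074) = 133.682° → normalised to [0°, 360°): 133.682°.

133.7°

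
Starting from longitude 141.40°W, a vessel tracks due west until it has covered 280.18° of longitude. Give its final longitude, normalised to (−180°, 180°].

Start at -141.40°; shift −280.18° → -421.58°.
-421.58° lies outside (−180°, 180°]; add 360° → -61.58°.

61.58°W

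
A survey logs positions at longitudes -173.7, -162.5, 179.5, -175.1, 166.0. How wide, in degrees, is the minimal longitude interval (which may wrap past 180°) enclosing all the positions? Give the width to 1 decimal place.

Sort the longitudes: -175.1°, -173.7°, -162.5°, +166.0°, +179.5°.
Eastward gaps between consecutive values (wrapping around): 1.4°, 11.2°, 328.5°, 13.5°, 5.4°.
Largest gap = 328.5° ⇒ minimal covering band is its complement: 360° − 328.5° = 31.5°.
Band runs from +166.0° eastward to -162.5°, crossing the antimeridian.

31.5°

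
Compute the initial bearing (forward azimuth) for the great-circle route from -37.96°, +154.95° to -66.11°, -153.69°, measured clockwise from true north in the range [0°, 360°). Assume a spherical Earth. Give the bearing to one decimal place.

Δλ = -153.69 − 154.95 = -308.64°; wrapped into (−180°, 180°]: 51.36°.
θ = atan2( sin Δλ · cos φ₂ , cos φ₁ · sin φ₂ − sin φ₁ · cos φ₂ · cos Δλ )
  = atan2(0.31633, -0.56534) = 150.772° → normalised to [0°, 360°): 150.772°.

150.8°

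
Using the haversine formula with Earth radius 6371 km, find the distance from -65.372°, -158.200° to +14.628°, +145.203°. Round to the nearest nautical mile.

Δλ = 145.203 − -158.200 = 303.403°; wrapped into (−180°, 180°]: -56.597°.
Δφ = 14.628 − -65.372 = 80.000°.
a = sin²(Δφ/2) + cos φ₁ · cos φ₂ · sin²(Δλ/2) = 0.503794.
c = 2·atan2(√a, √(1−a)) = 1.57838 rad → d = 6371·c ≈ 10055.89 km ≈ 5429.75 nmi.

5430 nmi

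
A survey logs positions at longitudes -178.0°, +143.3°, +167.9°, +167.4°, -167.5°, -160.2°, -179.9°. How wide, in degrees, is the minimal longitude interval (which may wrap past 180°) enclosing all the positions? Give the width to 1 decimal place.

56.5°

Sort the longitudes: -179.9°, -178.0°, -167.5°, -160.2°, +143.3°, +167.4°, +167.9°.
Eastward gaps between consecutive values (wrapping around): 1.9°, 10.5°, 7.3°, 303.5°, 24.1°, 0.5°, 12.2°.
Largest gap = 303.5° ⇒ minimal covering band is its complement: 360° − 303.5° = 56.5°.
Band runs from +143.3° eastward to -160.2°, crossing the antimeridian.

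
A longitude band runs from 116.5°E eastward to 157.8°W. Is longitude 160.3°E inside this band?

Band width going east from +116.5° to -157.8°: ((-157.8 − 116.5) mod 360) = 85.7°.
Offset of +160.3° east of the west edge: ((160.3 − 116.5) mod 360) = 43.8°.
43.8° ≤ 85.7° ⇒ inside.

Yes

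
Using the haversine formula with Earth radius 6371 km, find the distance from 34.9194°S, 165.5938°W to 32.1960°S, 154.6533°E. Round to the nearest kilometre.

Δλ = 154.6533 − -165.5938 = 320.2471°; wrapped into (−180°, 180°]: -39.7529°.
Δφ = -32.1960 − -34.9194 = 2.7234°.
a = sin²(Δφ/2) + cos φ₁ · cos φ₂ · sin²(Δλ/2) = 0.080773.
c = 2·atan2(√a, √(1−a)) = 0.57636 rad → d = 6371·c ≈ 3671.97 km.

3672 km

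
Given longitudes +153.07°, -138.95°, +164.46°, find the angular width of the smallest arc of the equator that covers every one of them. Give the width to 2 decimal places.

Sort the longitudes: -138.95°, +153.07°, +164.46°.
Eastward gaps between consecutive values (wrapping around): 292.02°, 11.39°, 56.59°.
Largest gap = 292.02° ⇒ minimal covering band is its complement: 360° − 292.02° = 67.98°.
Band runs from +153.07° eastward to -138.95°, crossing the antimeridian.

67.98°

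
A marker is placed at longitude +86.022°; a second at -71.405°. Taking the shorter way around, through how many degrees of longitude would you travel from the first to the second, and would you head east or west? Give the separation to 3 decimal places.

Raw difference: -71.405 − 86.022 = -157.427°.
Normalise into (−180°, 180°]: -157.427° stays -157.427°.
Negative ⇒ the second point lies to the west; separation 157.427°.

157.427° west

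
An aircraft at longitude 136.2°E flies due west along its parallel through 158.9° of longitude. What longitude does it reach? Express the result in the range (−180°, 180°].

Start at +136.2°; shift −158.9° → -22.7°.
-22.7° already lies in (−180°, 180°].

22.7°W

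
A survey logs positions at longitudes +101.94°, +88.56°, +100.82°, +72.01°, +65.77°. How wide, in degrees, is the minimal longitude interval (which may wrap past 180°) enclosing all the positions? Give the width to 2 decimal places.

Sort the longitudes: +65.77°, +72.01°, +88.56°, +100.82°, +101.94°.
Eastward gaps between consecutive values (wrapping around): 6.24°, 16.55°, 12.26°, 1.12°, 323.83°.
Largest gap = 323.83° ⇒ minimal covering band is its complement: 360° − 323.83° = 36.17°.
Band runs from +65.77° eastward to +101.94°.

36.17°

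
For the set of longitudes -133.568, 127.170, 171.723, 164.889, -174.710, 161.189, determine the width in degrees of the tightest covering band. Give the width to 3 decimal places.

Sort the longitudes: -174.710°, -133.568°, +127.170°, +161.189°, +164.889°, +171.723°.
Eastward gaps between consecutive values (wrapping around): 41.142°, 260.738°, 34.019°, 3.700°, 6.834°, 13.567°.
Largest gap = 260.738° ⇒ minimal covering band is its complement: 360° − 260.738° = 99.262°.
Band runs from +127.170° eastward to -133.568°, crossing the antimeridian.

99.262°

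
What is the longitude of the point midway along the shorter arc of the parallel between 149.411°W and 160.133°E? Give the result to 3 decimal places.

174.639°W

Signed shortest Δλ from -149.411° to +160.133° is -50.456°.
Midpoint longitude = -149.411° + (-50.456°)/2 = -149.411° − 25.228° = -174.639°.
(The naïve average (-149.411 + +160.133)/2 = 5.361° is on the wrong side of the globe.)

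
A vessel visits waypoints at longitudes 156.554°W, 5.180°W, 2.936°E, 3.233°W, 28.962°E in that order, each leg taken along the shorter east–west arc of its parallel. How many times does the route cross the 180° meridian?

Leg 1: -156.554° → -5.180°, shortest Δλ = 151.374° (east) — does not cross 180°.
Leg 2: -5.180° → +2.936°, shortest Δλ = 8.116° (east) — does not cross 180°.
Leg 3: +2.936° → -3.233°, shortest Δλ = -6.169° (west) — does not cross 180°.
Leg 4: -3.233° → +28.962°, shortest Δλ = 32.195° (east) — does not cross 180°.
Total crossings: 0.

0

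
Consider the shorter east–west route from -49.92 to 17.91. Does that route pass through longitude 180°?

Signed shortest Δλ = ((17.91 − -49.92 + 180) mod 360) − 180 = 67.83°.
Going east by 67.83° from -49.92° reaches +17.91° without touching 180°.

No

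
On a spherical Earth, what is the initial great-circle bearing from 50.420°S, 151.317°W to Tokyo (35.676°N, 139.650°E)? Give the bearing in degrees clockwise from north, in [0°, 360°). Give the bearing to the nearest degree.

308°

Δλ = 139.650 − -151.317 = 290.967°; wrapped into (−180°, 180°]: -69.033°.
θ = atan2( sin Δλ · cos φ₂ , cos φ₁ · sin φ₂ − sin φ₁ · cos φ₂ · cos Δλ )
  = atan2(-0.75854, 0.59562) = -51.860° → normalised to [0°, 360°): 308.140°.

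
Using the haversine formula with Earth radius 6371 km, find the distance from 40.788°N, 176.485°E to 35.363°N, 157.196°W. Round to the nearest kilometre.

2372 km

Δλ = -157.196 − 176.485 = -333.681°; wrapped into (−180°, 180°]: 26.319°.
Δφ = 35.363 − 40.788 = -5.425°.
a = sin²(Δφ/2) + cos φ₁ · cos φ₂ · sin²(Δλ/2) = 0.034242.
c = 2·atan2(√a, √(1−a)) = 0.37224 rad → d = 6371·c ≈ 2371.52 km.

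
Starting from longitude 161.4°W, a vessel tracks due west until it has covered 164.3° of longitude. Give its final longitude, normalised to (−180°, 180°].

34.3°E

Start at -161.4°; shift −164.3° → -325.7°.
-325.7° lies outside (−180°, 180°]; add 360° → +34.3°.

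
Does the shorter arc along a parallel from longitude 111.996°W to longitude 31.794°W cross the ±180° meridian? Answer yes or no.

Signed shortest Δλ = ((-31.794 − -111.996 + 180) mod 360) − 180 = 80.202°.
Going east by 80.202° from -111.996° reaches -31.794° without touching 180°.

No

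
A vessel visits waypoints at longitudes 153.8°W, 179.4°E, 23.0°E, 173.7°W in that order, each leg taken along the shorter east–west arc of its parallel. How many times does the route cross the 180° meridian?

Leg 1: -153.8° → +179.4°, shortest Δλ = -26.8° (west) — crosses 180°.
Leg 2: +179.4° → +23.0°, shortest Δλ = -156.4° (west) — does not cross 180°.
Leg 3: +23.0° → -173.7°, shortest Δλ = 163.3° (east) — crosses 180°.
Total crossings: 2.

2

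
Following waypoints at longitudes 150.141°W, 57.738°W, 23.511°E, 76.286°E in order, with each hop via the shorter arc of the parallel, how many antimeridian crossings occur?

Leg 1: -150.141° → -57.738°, shortest Δλ = 92.403° (east) — does not cross 180°.
Leg 2: -57.738° → +23.511°, shortest Δλ = 81.249° (east) — does not cross 180°.
Leg 3: +23.511° → +76.286°, shortest Δλ = 52.775° (east) — does not cross 180°.
Total crossings: 0.

0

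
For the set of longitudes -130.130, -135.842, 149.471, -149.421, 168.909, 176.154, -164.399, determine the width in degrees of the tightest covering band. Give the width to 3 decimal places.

Sort the longitudes: -164.399°, -149.421°, -135.842°, -130.130°, +149.471°, +168.909°, +176.154°.
Eastward gaps between consecutive values (wrapping around): 14.978°, 13.579°, 5.712°, 279.601°, 19.438°, 7.245°, 19.447°.
Largest gap = 279.601° ⇒ minimal covering band is its complement: 360° − 279.601° = 80.399°.
Band runs from +149.471° eastward to -130.130°, crossing the antimeridian.

80.399°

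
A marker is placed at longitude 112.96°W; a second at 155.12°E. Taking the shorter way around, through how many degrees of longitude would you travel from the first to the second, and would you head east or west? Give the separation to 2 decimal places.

Raw difference: 155.12 − -112.96 = 268.08°.
Normalise into (−180°, 180°]: 268.08° − 360° = -91.92°.
Negative ⇒ the second point lies to the west; separation 91.92°.

91.92° west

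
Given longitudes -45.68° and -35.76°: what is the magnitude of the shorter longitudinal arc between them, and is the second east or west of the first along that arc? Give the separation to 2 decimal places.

9.92° east

Raw difference: -35.76 − -45.68 = 9.92°.
Normalise into (−180°, 180°]: 9.92° stays 9.92°.
Positive ⇒ the second point lies to the east; separation 9.92°.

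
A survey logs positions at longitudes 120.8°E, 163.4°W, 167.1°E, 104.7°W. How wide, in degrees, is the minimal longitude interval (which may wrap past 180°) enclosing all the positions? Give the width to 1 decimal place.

134.5°

Sort the longitudes: -163.4°, -104.7°, +120.8°, +167.1°.
Eastward gaps between consecutive values (wrapping around): 58.7°, 225.5°, 46.3°, 29.5°.
Largest gap = 225.5° ⇒ minimal covering band is its complement: 360° − 225.5° = 134.5°.
Band runs from +120.8° eastward to -104.7°, crossing the antimeridian.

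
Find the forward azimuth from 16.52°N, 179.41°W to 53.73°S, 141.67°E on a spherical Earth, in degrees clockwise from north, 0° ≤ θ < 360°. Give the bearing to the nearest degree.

202°

Δλ = 141.67 − -179.41 = 321.08°; wrapped into (−180°, 180°]: -38.92°.
θ = atan2( sin Δλ · cos φ₂ , cos φ₁ · sin φ₂ − sin φ₁ · cos φ₂ · cos Δλ )
  = atan2(-0.37166, -0.90384) = -157.647° → normalised to [0°, 360°): 202.353°.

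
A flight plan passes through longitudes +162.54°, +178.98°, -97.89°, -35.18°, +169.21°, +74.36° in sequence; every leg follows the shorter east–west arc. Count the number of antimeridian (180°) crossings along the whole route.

Leg 1: +162.54° → +178.98°, shortest Δλ = 16.44° (east) — does not cross 180°.
Leg 2: +178.98° → -97.89°, shortest Δλ = 83.13° (east) — crosses 180°.
Leg 3: -97.89° → -35.18°, shortest Δλ = 62.71° (east) — does not cross 180°.
Leg 4: -35.18° → +169.21°, shortest Δλ = -155.61° (west) — crosses 180°.
Leg 5: +169.21° → +74.36°, shortest Δλ = -94.85° (west) — does not cross 180°.
Total crossings: 2.

2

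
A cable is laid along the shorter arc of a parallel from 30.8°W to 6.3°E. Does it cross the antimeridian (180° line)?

No

Signed shortest Δλ = ((6.3 − -30.8 + 180) mod 360) − 180 = 37.1°.
Going east by 37.1° from -30.8° reaches +6.3° without touching 180°.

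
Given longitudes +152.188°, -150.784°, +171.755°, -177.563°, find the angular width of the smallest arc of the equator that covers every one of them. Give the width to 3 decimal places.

Sort the longitudes: -177.563°, -150.784°, +152.188°, +171.755°.
Eastward gaps between consecutive values (wrapping around): 26.779°, 302.972°, 19.567°, 10.682°.
Largest gap = 302.972° ⇒ minimal covering band is its complement: 360° − 302.972° = 57.028°.
Band runs from +152.188° eastward to -150.784°, crossing the antimeridian.

57.028°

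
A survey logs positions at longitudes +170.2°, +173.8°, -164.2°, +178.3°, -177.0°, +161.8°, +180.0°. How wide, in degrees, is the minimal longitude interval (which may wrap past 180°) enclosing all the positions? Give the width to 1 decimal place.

34.0°

Sort the longitudes: -177.0°, -164.2°, +161.8°, +170.2°, +173.8°, +178.3°, +180.0°.
Eastward gaps between consecutive values (wrapping around): 12.8°, 326.0°, 8.4°, 3.6°, 4.5°, 1.7°, 3.0°.
Largest gap = 326.0° ⇒ minimal covering band is its complement: 360° − 326.0° = 34.0°.
Band runs from +161.8° eastward to -164.2°, crossing the antimeridian.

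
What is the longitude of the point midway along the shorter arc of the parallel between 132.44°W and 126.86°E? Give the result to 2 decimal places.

Signed shortest Δλ from -132.44° to +126.86° is -100.70°.
Midpoint longitude = -132.44° + (-100.70°)/2 = -132.44° − 50.35° = -182.79°.
Normalise into (−180°, 180°]: +177.21°.
(The naïve average (-132.44 + +126.86)/2 = -2.79° is on the wrong side of the globe.)

177.21°E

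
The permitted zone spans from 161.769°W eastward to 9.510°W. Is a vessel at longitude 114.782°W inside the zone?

Yes

Band width going east from -161.769° to -9.510°: ((-9.510 − -161.769) mod 360) = 152.259°.
Offset of -114.782° east of the west edge: ((-114.782 − -161.769) mod 360) = 46.987°.
46.987° ≤ 152.259° ⇒ inside.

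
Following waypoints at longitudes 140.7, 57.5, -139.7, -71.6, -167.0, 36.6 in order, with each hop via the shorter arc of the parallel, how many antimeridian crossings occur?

Leg 1: +140.7° → +57.5°, shortest Δλ = -83.2° (west) — does not cross 180°.
Leg 2: +57.5° → -139.7°, shortest Δλ = 162.8° (east) — crosses 180°.
Leg 3: -139.7° → -71.6°, shortest Δλ = 68.1° (east) — does not cross 180°.
Leg 4: -71.6° → -167.0°, shortest Δλ = -95.4° (west) — does not cross 180°.
Leg 5: -167.0° → +36.6°, shortest Δλ = -156.4° (west) — crosses 180°.
Total crossings: 2.

2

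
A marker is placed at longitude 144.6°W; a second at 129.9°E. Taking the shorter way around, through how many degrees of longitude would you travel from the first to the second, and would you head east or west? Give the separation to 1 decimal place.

85.5° west

Raw difference: 129.9 − -144.6 = 274.5°.
Normalise into (−180°, 180°]: 274.5° − 360° = -85.5°.
Negative ⇒ the second point lies to the west; separation 85.5°.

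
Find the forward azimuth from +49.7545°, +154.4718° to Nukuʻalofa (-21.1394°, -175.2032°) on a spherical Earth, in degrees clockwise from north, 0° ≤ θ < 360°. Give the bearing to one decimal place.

Δλ = -175.2032 − 154.4718 = -329.6750°; wrapped into (−180°, 180°]: 30.3250°.
θ = atan2( sin Δλ · cos φ₂ , cos φ₁ · sin φ₂ − sin φ₁ · cos φ₂ · cos Δλ )
  = atan2(0.47093, -0.84751) = 150.941° → normalised to [0°, 360°): 150.941°.

150.9°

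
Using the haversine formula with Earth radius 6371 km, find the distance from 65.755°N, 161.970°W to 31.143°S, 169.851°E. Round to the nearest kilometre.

11043 km

Δλ = 169.851 − -161.970 = 331.821°; wrapped into (−180°, 180°]: -28.179°.
Δφ = -31.143 − 65.755 = -96.898°.
a = sin²(Δφ/2) + cos φ₁ · cos φ₂ · sin²(Δλ/2) = 0.580879.
c = 2·atan2(√a, √(1−a)) = 1.73327 rad → d = 6371·c ≈ 11042.65 km.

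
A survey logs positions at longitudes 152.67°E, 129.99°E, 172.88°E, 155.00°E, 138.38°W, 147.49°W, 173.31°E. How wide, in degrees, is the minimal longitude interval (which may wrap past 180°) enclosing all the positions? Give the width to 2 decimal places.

Sort the longitudes: -147.49°, -138.38°, +129.99°, +152.67°, +155.00°, +172.88°, +173.31°.
Eastward gaps between consecutive values (wrapping around): 9.11°, 268.37°, 22.68°, 2.33°, 17.88°, 0.43°, 39.20°.
Largest gap = 268.37° ⇒ minimal covering band is its complement: 360° − 268.37° = 91.63°.
Band runs from +129.99° eastward to -138.38°, crossing the antimeridian.

91.63°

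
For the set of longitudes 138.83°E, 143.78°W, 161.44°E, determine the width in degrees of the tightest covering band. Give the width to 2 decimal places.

Sort the longitudes: -143.78°, +138.83°, +161.44°.
Eastward gaps between consecutive values (wrapping around): 282.61°, 22.61°, 54.78°.
Largest gap = 282.61° ⇒ minimal covering band is its complement: 360° − 282.61° = 77.39°.
Band runs from +138.83° eastward to -143.78°, crossing the antimeridian.

77.39°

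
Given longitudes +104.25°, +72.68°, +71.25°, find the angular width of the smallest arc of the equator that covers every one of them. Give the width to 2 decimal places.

33.00°

Sort the longitudes: +71.25°, +72.68°, +104.25°.
Eastward gaps between consecutive values (wrapping around): 1.43°, 31.57°, 327.00°.
Largest gap = 327.00° ⇒ minimal covering band is its complement: 360° − 327.00° = 33.00°.
Band runs from +71.25° eastward to +104.25°.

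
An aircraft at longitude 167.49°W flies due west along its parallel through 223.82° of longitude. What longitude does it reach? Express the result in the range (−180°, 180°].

Start at -167.49°; shift −223.82° → -391.31°.
-391.31° lies outside (−180°, 180°]; add 360° → -31.31°.

31.31°W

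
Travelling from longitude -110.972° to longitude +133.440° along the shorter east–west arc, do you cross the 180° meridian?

Yes

Naïve |133.440 − -110.972| = 244.412° > 180°, so the shorter arc goes the other way round — across 180°.
Signed shortest Δλ = ((133.440 − -110.972 + 180) mod 360) − 180 = -115.588°.
Going west by 115.588° from -110.972° passes through 180° before reaching +133.440°.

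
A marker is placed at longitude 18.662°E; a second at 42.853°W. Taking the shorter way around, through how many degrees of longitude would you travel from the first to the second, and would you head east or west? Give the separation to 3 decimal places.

61.515° west

Raw difference: -42.853 − 18.662 = -61.515°.
Normalise into (−180°, 180°]: -61.515° stays -61.515°.
Negative ⇒ the second point lies to the west; separation 61.515°.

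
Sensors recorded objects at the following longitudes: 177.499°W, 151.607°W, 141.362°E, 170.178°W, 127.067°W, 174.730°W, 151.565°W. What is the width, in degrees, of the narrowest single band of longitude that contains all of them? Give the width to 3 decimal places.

91.571°

Sort the longitudes: -177.499°, -174.730°, -170.178°, -151.607°, -151.565°, -127.067°, +141.362°.
Eastward gaps between consecutive values (wrapping around): 2.769°, 4.552°, 18.571°, 0.042°, 24.498°, 268.429°, 41.139°.
Largest gap = 268.429° ⇒ minimal covering band is its complement: 360° − 268.429° = 91.571°.
Band runs from +141.362° eastward to -127.067°, crossing the antimeridian.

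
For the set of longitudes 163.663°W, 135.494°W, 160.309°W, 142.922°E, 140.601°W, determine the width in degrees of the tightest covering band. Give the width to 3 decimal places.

81.584°

Sort the longitudes: -163.663°, -160.309°, -140.601°, -135.494°, +142.922°.
Eastward gaps between consecutive values (wrapping around): 3.354°, 19.708°, 5.107°, 278.416°, 53.415°.
Largest gap = 278.416° ⇒ minimal covering band is its complement: 360° − 278.416° = 81.584°.
Band runs from +142.922° eastward to -135.494°, crossing the antimeridian.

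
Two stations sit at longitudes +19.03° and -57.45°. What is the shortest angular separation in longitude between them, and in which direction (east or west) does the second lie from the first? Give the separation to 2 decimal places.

Raw difference: -57.45 − 19.03 = -76.48°.
Normalise into (−180°, 180°]: -76.48° stays -76.48°.
Negative ⇒ the second point lies to the west; separation 76.48°.

76.48° west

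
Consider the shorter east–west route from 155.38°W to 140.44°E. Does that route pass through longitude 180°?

Yes

Naïve |140.44 − -155.38| = 295.82° > 180°, so the shorter arc goes the other way round — across 180°.
Signed shortest Δλ = ((140.44 − -155.38 + 180) mod 360) − 180 = -64.18°.
Going west by 64.18° from -155.38° passes through 180° before reaching +140.44°.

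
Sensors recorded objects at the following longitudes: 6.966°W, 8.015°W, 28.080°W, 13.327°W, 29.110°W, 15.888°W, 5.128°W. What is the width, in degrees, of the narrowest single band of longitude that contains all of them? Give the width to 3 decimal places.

23.982°

Sort the longitudes: -29.110°, -28.080°, -15.888°, -13.327°, -8.015°, -6.966°, -5.128°.
Eastward gaps between consecutive values (wrapping around): 1.030°, 12.192°, 2.561°, 5.312°, 1.049°, 1.838°, 336.018°.
Largest gap = 336.018° ⇒ minimal covering band is its complement: 360° − 336.018° = 23.982°.
Band runs from -29.110° eastward to -5.128°.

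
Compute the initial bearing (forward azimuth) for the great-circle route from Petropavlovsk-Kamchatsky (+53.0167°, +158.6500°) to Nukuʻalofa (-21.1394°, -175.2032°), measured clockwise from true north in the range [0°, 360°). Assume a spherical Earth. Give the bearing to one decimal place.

155.1°

Δλ = -175.2032 − 158.6500 = -333.8532°; wrapped into (−180°, 180°]: 26.1468°.
θ = atan2( sin Δλ · cos φ₂ , cos φ₁ · sin φ₂ − sin φ₁ · cos φ₂ · cos Δλ )
  = atan2(0.41102, -0.88577) = 155.108° → normalised to [0°, 360°): 155.108°.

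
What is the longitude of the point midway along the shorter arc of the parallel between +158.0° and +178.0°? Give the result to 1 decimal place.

Signed shortest Δλ from +158.0° to +178.0° is +20.0°.
Midpoint longitude = +158.0° + (+20.0°)/2 = +158.0° + 10.0° = +168.0°.

+168.0°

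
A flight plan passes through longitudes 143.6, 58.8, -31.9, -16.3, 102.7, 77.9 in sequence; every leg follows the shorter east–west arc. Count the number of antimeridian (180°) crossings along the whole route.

0

Leg 1: +143.6° → +58.8°, shortest Δλ = -84.8° (west) — does not cross 180°.
Leg 2: +58.8° → -31.9°, shortest Δλ = -90.7° (west) — does not cross 180°.
Leg 3: -31.9° → -16.3°, shortest Δλ = 15.6° (east) — does not cross 180°.
Leg 4: -16.3° → +102.7°, shortest Δλ = 119.0° (east) — does not cross 180°.
Leg 5: +102.7° → +77.9°, shortest Δλ = -24.8° (west) — does not cross 180°.
Total crossings: 0.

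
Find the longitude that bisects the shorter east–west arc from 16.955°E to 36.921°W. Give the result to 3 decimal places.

Signed shortest Δλ from +16.955° to -36.921° is -53.876°.
Midpoint longitude = +16.955° + (-53.876°)/2 = +16.955° − 26.938° = -9.983°.

9.983°W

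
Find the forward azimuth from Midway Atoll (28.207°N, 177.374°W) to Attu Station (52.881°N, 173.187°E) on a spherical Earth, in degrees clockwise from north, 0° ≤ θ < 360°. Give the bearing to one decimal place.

346.8°

Δλ = 173.187 − -177.374 = 350.561°; wrapped into (−180°, 180°]: -9.439°.
θ = atan2( sin Δλ · cos φ₂ , cos φ₁ · sin φ₂ − sin φ₁ · cos φ₂ · cos Δλ )
  = atan2(-0.09897, 0.42132) = -13.219° → normalised to [0°, 360°): 346.781°.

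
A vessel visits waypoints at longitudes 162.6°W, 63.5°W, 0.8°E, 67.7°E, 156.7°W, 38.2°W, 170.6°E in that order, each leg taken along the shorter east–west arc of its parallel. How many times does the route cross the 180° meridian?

2

Leg 1: -162.6° → -63.5°, shortest Δλ = 99.1° (east) — does not cross 180°.
Leg 2: -63.5° → +0.8°, shortest Δλ = 64.3° (east) — does not cross 180°.
Leg 3: +0.8° → +67.7°, shortest Δλ = 66.9° (east) — does not cross 180°.
Leg 4: +67.7° → -156.7°, shortest Δλ = 135.6° (east) — crosses 180°.
Leg 5: -156.7° → -38.2°, shortest Δλ = 118.5° (east) — does not cross 180°.
Leg 6: -38.2° → +170.6°, shortest Δλ = -151.2° (west) — crosses 180°.
Total crossings: 2.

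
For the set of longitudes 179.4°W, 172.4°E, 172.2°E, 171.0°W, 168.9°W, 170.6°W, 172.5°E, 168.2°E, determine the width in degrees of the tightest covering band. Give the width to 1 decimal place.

22.9°

Sort the longitudes: -179.4°, -171.0°, -170.6°, -168.9°, +168.2°, +172.2°, +172.4°, +172.5°.
Eastward gaps between consecutive values (wrapping around): 8.4°, 0.4°, 1.7°, 337.1°, 4.0°, 0.2°, 0.1°, 8.1°.
Largest gap = 337.1° ⇒ minimal covering band is its complement: 360° − 337.1° = 22.9°.
Band runs from +168.2° eastward to -168.9°, crossing the antimeridian.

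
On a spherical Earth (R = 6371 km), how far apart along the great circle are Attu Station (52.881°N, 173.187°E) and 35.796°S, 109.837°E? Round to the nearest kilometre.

Δλ = 109.837 − 173.187 = -63.350°.
Δφ = -35.796 − 52.881 = -88.677°.
a = sin²(Δφ/2) + cos φ₁ · cos φ₂ · sin²(Δλ/2) = 0.623420.
c = 2·atan2(√a, √(1−a)) = 1.82021 rad → d = 6371·c ≈ 11596.59 km.

11597 km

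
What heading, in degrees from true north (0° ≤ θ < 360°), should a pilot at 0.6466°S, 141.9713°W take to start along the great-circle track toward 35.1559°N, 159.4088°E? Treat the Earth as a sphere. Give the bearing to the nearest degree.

310°

Δλ = 159.4088 − -141.9713 = 301.3801°; wrapped into (−180°, 180°]: -58.6199°.
θ = atan2( sin Δλ · cos φ₂ , cos φ₁ · sin φ₂ − sin φ₁ · cos φ₂ · cos Δλ )
  = atan2(-0.69800, 0.58057) = -50.248° → normalised to [0°, 360°): 309.752°.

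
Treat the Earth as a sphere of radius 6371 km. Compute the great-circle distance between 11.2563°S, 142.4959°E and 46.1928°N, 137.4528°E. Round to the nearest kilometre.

Δλ = 137.4528 − 142.4959 = -5.0431°.
Δφ = 46.1928 − -11.2563 = 57.4491°.
a = sin²(Δφ/2) + cos φ₁ · cos φ₂ · sin²(Δλ/2) = 0.232290.
c = 2·atan2(√a, √(1−a)) = 1.00579 rad → d = 6371·c ≈ 6407.89 km.

6408 km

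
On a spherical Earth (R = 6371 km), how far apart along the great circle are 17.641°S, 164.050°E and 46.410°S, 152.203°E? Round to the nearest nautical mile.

Δλ = 152.203 − 164.050 = -11.847°.
Δφ = -46.410 − -17.641 = -28.769°.
a = sin²(Δφ/2) + cos φ₁ · cos φ₂ · sin²(Δλ/2) = 0.068714.
c = 2·atan2(√a, √(1−a)) = 0.53047 rad → d = 6371·c ≈ 3379.60 km ≈ 1824.84 nmi.

1825 nmi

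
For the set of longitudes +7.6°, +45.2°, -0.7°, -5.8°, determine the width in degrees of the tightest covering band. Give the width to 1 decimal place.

Sort the longitudes: -5.8°, -0.7°, +7.6°, +45.2°.
Eastward gaps between consecutive values (wrapping around): 5.1°, 8.3°, 37.6°, 309.0°.
Largest gap = 309.0° ⇒ minimal covering band is its complement: 360° − 309.0° = 51.0°.
Band runs from -5.8° eastward to +45.2°.

51.0°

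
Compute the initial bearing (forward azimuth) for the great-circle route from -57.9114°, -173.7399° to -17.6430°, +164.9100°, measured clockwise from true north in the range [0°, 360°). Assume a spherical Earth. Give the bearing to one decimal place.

329.6°

Δλ = 164.9100 − -173.7399 = 338.6499°; wrapped into (−180°, 180°]: -21.3501°.
θ = atan2( sin Δλ · cos φ₂ , cos φ₁ · sin φ₂ − sin φ₁ · cos φ₂ · cos Δλ )
  = atan2(-0.34694, 0.59096) = -30.416° → normalised to [0°, 360°): 329.584°.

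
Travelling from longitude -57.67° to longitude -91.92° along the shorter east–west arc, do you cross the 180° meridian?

No

Signed shortest Δλ = ((-91.92 − -57.67 + 180) mod 360) − 180 = -34.25°.
Going west by 34.25° from -57.67° reaches -91.92° without touching 180°.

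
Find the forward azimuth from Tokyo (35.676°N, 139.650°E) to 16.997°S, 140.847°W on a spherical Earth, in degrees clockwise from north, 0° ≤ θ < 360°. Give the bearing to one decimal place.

Δλ = -140.847 − 139.650 = -280.497°; wrapped into (−180°, 180°]: 79.503°.
θ = atan2( sin Δλ · cos φ₂ , cos φ₁ · sin φ₂ − sin φ₁ · cos φ₂ · cos Δλ )
  = atan2(0.94032, -0.33907) = 109.829° → normalised to [0°, 360°): 109.829°.

109.8°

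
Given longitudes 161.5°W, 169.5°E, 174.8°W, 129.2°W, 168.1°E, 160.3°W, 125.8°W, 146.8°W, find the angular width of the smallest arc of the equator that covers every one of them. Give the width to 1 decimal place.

Sort the longitudes: -174.8°, -161.5°, -160.3°, -146.8°, -129.2°, -125.8°, +168.1°, +169.5°.
Eastward gaps between consecutive values (wrapping around): 13.3°, 1.2°, 13.5°, 17.6°, 3.4°, 293.9°, 1.4°, 15.7°.
Largest gap = 293.9° ⇒ minimal covering band is its complement: 360° − 293.9° = 66.1°.
Band runs from +168.1° eastward to -125.8°, crossing the antimeridian.

66.1°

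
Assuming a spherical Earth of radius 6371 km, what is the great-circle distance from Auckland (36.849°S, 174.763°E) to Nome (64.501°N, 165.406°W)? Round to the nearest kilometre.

Δλ = -165.406 − 174.763 = -340.169°; wrapped into (−180°, 180°]: 19.831°.
Δφ = 64.501 − -36.849 = 101.350°.
a = sin²(Δφ/2) + cos φ₁ · cos φ₂ · sin²(Δλ/2) = 0.608616.
c = 2·atan2(√a, √(1−a)) = 1.78977 rad → d = 6371·c ≈ 11402.64 km.

11403 km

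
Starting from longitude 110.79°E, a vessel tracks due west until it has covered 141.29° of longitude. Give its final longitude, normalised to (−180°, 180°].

Start at +110.79°; shift −141.29° → -30.50°.
-30.50° already lies in (−180°, 180°].

30.50°W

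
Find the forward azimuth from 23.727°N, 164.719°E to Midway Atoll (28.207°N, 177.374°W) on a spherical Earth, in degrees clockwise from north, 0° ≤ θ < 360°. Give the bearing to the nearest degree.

71°

Δλ = -177.374 − 164.719 = -342.093°; wrapped into (−180°, 180°]: 17.907°.
θ = atan2( sin Δλ · cos φ₂ , cos φ₁ · sin φ₂ − sin φ₁ · cos φ₂ · cos Δλ )
  = atan2(0.27096, 0.09529) = 70.625° → normalised to [0°, 360°): 70.625°.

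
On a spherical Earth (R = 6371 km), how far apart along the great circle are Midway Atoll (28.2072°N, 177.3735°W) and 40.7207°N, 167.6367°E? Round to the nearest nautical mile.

Δλ = 167.6367 − -177.3735 = 345.0102°; wrapped into (−180°, 180°]: -14.9898°.
Δφ = 40.7207 − 28.2072 = 12.5135°.
a = sin²(Δφ/2) + cos φ₁ · cos φ₂ · sin²(Δλ/2) = 0.023241.
c = 2·atan2(√a, √(1−a)) = 0.30609 rad → d = 6371·c ≈ 1950.13 km ≈ 1052.98 nmi.

1053 nmi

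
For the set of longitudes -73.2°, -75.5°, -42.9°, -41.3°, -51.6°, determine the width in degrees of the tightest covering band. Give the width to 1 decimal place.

Sort the longitudes: -75.5°, -73.2°, -51.6°, -42.9°, -41.3°.
Eastward gaps between consecutive values (wrapping around): 2.3°, 21.6°, 8.7°, 1.6°, 325.8°.
Largest gap = 325.8° ⇒ minimal covering band is its complement: 360° − 325.8° = 34.2°.
Band runs from -75.5° eastward to -41.3°.

34.2°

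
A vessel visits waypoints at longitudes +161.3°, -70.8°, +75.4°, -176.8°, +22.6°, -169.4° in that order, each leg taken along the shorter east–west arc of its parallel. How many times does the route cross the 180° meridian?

4

Leg 1: +161.3° → -70.8°, shortest Δλ = 127.9° (east) — crosses 180°.
Leg 2: -70.8° → +75.4°, shortest Δλ = 146.2° (east) — does not cross 180°.
Leg 3: +75.4° → -176.8°, shortest Δλ = 107.8° (east) — crosses 180°.
Leg 4: -176.8° → +22.6°, shortest Δλ = -160.6° (west) — crosses 180°.
Leg 5: +22.6° → -169.4°, shortest Δλ = 168.0° (east) — crosses 180°.
Total crossings: 4.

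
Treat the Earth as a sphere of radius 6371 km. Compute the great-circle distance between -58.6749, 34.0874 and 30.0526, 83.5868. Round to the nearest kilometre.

10874 km

Δλ = 83.5868 − 34.0874 = 49.4994°.
Δφ = 30.0526 − -58.6749 = 88.7275°.
a = sin²(Δφ/2) + cos φ₁ · cos φ₂ · sin²(Δλ/2) = 0.567769.
c = 2·atan2(√a, √(1−a)) = 1.70675 rad → d = 6371·c ≈ 10873.72 km.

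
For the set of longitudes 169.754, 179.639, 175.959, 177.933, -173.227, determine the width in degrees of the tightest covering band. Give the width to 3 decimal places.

17.019°

Sort the longitudes: -173.227°, +169.754°, +175.959°, +177.933°, +179.639°.
Eastward gaps between consecutive values (wrapping around): 342.981°, 6.205°, 1.974°, 1.706°, 7.134°.
Largest gap = 342.981° ⇒ minimal covering band is its complement: 360° − 342.981° = 17.019°.
Band runs from +169.754° eastward to -173.227°, crossing the antimeridian.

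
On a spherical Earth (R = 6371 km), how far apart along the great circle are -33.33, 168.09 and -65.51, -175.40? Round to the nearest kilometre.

3746 km

Δλ = -175.40 − 168.09 = -343.49°; wrapped into (−180°, 180°]: 16.51°.
Δφ = -65.51 − -33.33 = -32.18°.
a = sin²(Δφ/2) + cos φ₁ · cos φ₂ · sin²(Δλ/2) = 0.083950.
c = 2·atan2(√a, √(1−a)) = 0.58791 rad → d = 6371·c ≈ 3745.60 km.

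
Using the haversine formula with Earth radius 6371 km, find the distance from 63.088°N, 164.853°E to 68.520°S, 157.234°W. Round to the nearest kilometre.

14939 km

Δλ = -157.234 − 164.853 = -322.087°; wrapped into (−180°, 180°]: 37.913°.
Δφ = -68.520 − 63.088 = -131.608°.
a = sin²(Δφ/2) + cos φ₁ · cos φ₂ · sin²(Δλ/2) = 0.849505.
c = 2·atan2(√a, √(1−a)) = 2.34481 rad → d = 6371·c ≈ 14938.78 km.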